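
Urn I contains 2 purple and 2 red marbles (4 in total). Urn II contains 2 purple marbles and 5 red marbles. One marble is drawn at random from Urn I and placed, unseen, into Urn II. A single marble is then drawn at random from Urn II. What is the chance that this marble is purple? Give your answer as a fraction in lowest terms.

Condition on how many of the transferred marbles are purple (from Urn I: 2 purple of 4; then Urn II has 8 total).
  0 purple: C(2,0)C(2,1)/C(4,1) = 1/2; then P = 2/8
  1 purple: C(2,1)C(2,0)/C(4,1) = 1/2; then P = 3/8
P(purple from Urn II) = 5/16 ≈ 0.3125.

5/16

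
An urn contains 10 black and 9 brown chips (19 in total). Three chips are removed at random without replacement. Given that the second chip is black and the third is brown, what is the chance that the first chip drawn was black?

9/17

P(first=black and the second chip is black and the third is brown) = (10/19)·(9/18)·(9/17) = 45/323.
P(E) = Σ over first color = 45/323 + 40/323 = 5/19.
By Bayes, P(first=black | E) = 45/323 / 5/19 = 9/17 ≈ 0.5294.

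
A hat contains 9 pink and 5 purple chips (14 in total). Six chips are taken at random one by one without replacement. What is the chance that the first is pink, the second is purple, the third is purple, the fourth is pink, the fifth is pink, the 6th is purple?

Multiply the conditional probability of each draw in order, without replacement, so each draw removes one from its color and from the total.
P = (9/14) · (5/13) · (4/12) · (8/11) · (7/10) · (3/9) = 2/143 ≈ 0.0140.

2/143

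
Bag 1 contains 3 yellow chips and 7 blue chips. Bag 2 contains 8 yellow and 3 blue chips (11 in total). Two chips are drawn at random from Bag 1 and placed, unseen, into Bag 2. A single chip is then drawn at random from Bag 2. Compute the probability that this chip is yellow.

43/65

Condition on how many of the transferred chips are yellow (from Bag 1: 3 yellow of 10; then Bag 2 has 13 total).
  0 yellow: C(3,0)C(7,2)/C(10,2) = 7/15; then P = 8/13
  1 yellow: C(3,1)C(7,1)/C(10,2) = 7/15; then P = 9/13
  2 yellow: C(3,2)C(7,0)/C(10,2) = 1/15; then P = 10/13
P(yellow from Bag 2) = 43/65 ≈ 0.6615.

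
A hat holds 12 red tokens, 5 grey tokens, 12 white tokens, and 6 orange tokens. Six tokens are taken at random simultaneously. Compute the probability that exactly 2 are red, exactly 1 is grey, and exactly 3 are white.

Unordered draws without replacement: count favorable combinations over C(35,6).
Favorable = C(12,2) · C(5,1) · C(12,3) · C(6,0) = 72600; total = C(35,6) = 1623160.
P = 72600/1623160 = 165/3689 ≈ 0.0447.

165/3689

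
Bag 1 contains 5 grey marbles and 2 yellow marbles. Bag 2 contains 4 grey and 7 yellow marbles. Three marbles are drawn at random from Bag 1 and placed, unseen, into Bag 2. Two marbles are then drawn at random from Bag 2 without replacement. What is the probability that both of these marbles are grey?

Condition on how many of the transferred marbles are grey (from Bag 1: 5 grey of 7; then Bag 2 has 14 total).
  1 grey: C(5,1)C(2,2)/C(7,3) = 1/7; then P = C(5,2)/C(14,2) = 10/91
  2 grey: C(5,2)C(2,1)/C(7,3) = 4/7; then P = C(6,2)/C(14,2) = 15/91
  3 grey: C(5,3)C(2,0)/C(7,3) = 2/7; then P = C(7,2)/C(14,2) = 3/13
P(both grey) = 16/91 ≈ 0.1758.

16/91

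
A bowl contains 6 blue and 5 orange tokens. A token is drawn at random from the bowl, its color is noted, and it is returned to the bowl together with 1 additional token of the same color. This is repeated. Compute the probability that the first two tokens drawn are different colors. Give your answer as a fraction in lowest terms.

5/11

Either orange then blue, or blue then orange; after the first draw the total is 12.
P = (5/11)·(6/12) + (6/11)·(5/12) = 5/11 ≈ 0.4545.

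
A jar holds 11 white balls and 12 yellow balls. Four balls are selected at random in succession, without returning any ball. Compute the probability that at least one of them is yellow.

155/161

Use the complement: P(at least one yellow) = 1 − P(no yellow).
P(none) = C(11,4)/C(23,4) = 330/8855.
So P = 1 − 330/8855 = 155/161 ≈ 0.9627.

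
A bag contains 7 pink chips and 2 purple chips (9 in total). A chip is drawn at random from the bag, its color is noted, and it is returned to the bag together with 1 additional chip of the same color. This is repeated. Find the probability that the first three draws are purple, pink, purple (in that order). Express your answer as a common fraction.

7/165

Track the composition after each reinforcement of +1.
P = (2/9) · (7/10) · (3/11) = 7/165 ≈ 0.0424.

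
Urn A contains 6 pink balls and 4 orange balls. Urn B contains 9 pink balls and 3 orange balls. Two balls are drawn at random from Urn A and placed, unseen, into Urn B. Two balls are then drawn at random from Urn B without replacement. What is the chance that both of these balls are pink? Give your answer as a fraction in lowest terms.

101/195

Condition on how many of the transferred balls are pink (from Urn A: 6 pink of 10; then Urn B has 14 total).
  0 pink: C(6,0)C(4,2)/C(10,2) = 2/15; then P = C(9,2)/C(14,2) = 36/91
  1 pink: C(6,1)C(4,1)/C(10,2) = 8/15; then P = C(10,2)/C(14,2) = 45/91
  2 pink: C(6,2)C(4,0)/C(10,2) = 1/3; then P = C(11,2)/C(14,2) = 55/91
P(both pink) = 101/195 ≈ 0.5179.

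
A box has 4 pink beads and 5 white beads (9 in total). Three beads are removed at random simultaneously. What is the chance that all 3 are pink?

1/21

Unordered draws without replacement: count favorable combinations over C(9,3).
Favorable = C(4,3) · C(5,0) = 4; total = C(9,3) = 84.
P = 4/84 = 1/21 ≈ 0.0476.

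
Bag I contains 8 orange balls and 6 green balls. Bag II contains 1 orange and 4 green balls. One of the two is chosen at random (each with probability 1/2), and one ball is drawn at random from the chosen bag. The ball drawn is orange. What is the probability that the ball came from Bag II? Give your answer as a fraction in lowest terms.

7/27

P(orange | Bag I) = 4/7; P(orange | Bag II) = 1/5.
P(orange) = 1/2·4/7 + 1/2·1/5 = 27/70.
By Bayes' rule, P(Bag II | orange) = 1/10 / 27/70 = 7/27 ≈ 0.2593.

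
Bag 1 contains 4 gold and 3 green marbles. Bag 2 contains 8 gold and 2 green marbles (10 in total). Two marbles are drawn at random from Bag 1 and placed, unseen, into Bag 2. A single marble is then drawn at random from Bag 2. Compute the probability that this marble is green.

5/21

Condition on how many of the transferred marbles are green (from Bag 1: 3 green of 7; then Bag 2 has 12 total).
  0 green: C(3,0)C(4,2)/C(7,2) = 2/7; then P = 2/12
  1 green: C(3,1)C(4,1)/C(7,2) = 4/7; then P = 3/12
  2 green: C(3,2)C(4,0)/C(7,2) = 1/7; then P = 4/12
P(green from Bag 2) = 5/21 ≈ 0.2381.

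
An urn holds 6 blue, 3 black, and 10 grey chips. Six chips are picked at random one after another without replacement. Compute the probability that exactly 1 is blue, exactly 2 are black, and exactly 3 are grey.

Unordered draws without replacement: count favorable combinations over C(19,6).
Favorable = C(6,1) · C(3,2) · C(10,3) = 2160; total = C(19,6) = 27132.
P = 2160/27132 = 180/2261 ≈ 0.0796.

180/2261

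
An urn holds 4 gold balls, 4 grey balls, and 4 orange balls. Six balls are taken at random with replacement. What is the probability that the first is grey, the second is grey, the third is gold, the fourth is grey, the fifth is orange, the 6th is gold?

Multiply the conditional probability of each draw in order, with replacement (the composition resets each draw).
P = (4/12) · (4/12) · (4/12) · (4/12) · (4/12) · (4/12) = 1/729 ≈ 0.0014.

1/729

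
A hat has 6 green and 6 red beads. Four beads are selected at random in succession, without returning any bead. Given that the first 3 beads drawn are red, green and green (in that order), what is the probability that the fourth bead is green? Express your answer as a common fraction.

4/9

After removing 2 green, 1 red, the hat has 4 green out of 9 remaining.
P(fourth is green | given) = 4/9 ≈ 0.4444.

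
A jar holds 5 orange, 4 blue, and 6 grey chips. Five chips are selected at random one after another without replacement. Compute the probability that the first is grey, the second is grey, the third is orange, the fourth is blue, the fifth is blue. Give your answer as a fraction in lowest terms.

5/1001

Multiply the conditional probability of each draw in order, without replacement, so each draw removes one from its color and from the total.
P = (6/15) · (5/14) · (5/13) · (4/12) · (3/11) = 5/1001 ≈ 0.0050.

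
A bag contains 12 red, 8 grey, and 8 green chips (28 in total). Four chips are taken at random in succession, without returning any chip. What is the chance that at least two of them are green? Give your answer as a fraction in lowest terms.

62/195

Sum the hypergeometric tail for j = 2,…,4 green chips.
Favorable = C(8,2)·C(20,2) + C(8,3)·C(20,1) + C(8,4)·C(20,0) = 6510; total = C(28,4) = 20475.
P = 6510/20475 = 62/195 ≈ 0.3179.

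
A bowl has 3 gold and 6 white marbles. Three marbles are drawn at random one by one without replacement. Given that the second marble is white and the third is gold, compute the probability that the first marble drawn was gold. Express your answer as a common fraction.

2/7

P(first=gold and the second marble is white and the third is gold) = (3/9)·(6/8)·(2/7) = 1/14.
P(E) = Σ over first color = 1/14 + 5/28 = 1/4.
By Bayes, P(first=gold | E) = 1/14 / 1/4 = 2/7 ≈ 0.2857.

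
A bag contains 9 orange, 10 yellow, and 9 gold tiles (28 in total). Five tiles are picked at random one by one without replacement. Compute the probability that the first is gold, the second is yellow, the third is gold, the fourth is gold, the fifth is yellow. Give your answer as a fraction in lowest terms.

1/260

Multiply the conditional probability of each draw in order, without replacement, so each draw removes one from its color and from the total.
P = (9/28) · (10/27) · (8/26) · (7/25) · (9/24) = 1/260 ≈ 0.0038.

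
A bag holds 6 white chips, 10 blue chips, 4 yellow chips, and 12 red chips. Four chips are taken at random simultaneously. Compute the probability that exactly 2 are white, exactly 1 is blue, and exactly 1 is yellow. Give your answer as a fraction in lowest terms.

15/899

Unordered draws without replacement: count favorable combinations over C(32,4).
Favorable = C(6,2) · C(10,1) · C(4,1) · C(12,0) = 600; total = C(32,4) = 35960.
P = 600/35960 = 15/899 ≈ 0.0167.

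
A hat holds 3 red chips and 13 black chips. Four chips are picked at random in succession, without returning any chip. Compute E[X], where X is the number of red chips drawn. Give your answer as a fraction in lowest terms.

By linearity of expectation, E[X] = Σ P(draw i is red); by symmetry each draw (even without replacement) has P(red) = 3/16.
E[X] = 4 · 3/16 = 3/4 ≈ 0.7500.

3/4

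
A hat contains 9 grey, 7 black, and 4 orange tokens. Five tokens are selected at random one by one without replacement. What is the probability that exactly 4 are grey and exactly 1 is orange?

Unordered draws without replacement: count favorable combinations over C(20,5).
Favorable = C(9,4) · C(7,0) · C(4,1) = 504; total = C(20,5) = 15504.
P = 504/15504 = 21/646 ≈ 0.0325.

21/646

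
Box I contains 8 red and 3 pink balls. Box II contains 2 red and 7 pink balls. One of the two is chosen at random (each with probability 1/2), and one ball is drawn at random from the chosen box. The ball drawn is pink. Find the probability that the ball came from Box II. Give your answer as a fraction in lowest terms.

77/104

P(pink | Box I) = 3/11; P(pink | Box II) = 7/9.
P(pink) = 1/2·3/11 + 1/2·7/9 = 52/99.
By Bayes' rule, P(Box II | pink) = 7/18 / 52/99 = 77/104 ≈ 0.7404.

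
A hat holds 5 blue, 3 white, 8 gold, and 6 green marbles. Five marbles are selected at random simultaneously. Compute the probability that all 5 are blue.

Unordered draws without replacement: count favorable combinations over C(22,5).
Favorable = C(5,5) · C(3,0) · C(8,0) · C(6,0) = 1; total = C(22,5) = 26334.
P = 1/26334 = 1/26334 ≈ 0.0000.

1/26334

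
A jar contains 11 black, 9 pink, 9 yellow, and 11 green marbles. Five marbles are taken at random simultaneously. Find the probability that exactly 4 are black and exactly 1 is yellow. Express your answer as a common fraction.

165/36556

Unordered draws without replacement: count favorable combinations over C(40,5).
Favorable = C(11,4) · C(9,0) · C(9,1) · C(11,0) = 2970; total = C(40,5) = 658008.
P = 2970/658008 = 165/36556 ≈ 0.0045.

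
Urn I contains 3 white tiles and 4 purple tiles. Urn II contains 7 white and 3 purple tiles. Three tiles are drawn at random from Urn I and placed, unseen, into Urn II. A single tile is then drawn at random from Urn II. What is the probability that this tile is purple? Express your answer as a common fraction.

Condition on how many of the transferred tiles are purple (from Urn I: 4 purple of 7; then Urn II has 13 total).
  0 purple: C(4,0)C(3,3)/C(7,3) = 1/35; then P = 3/13
  1 purple: C(4,1)C(3,2)/C(7,3) = 12/35; then P = 4/13
  2 purple: C(4,2)C(3,1)/C(7,3) = 18/35; then P = 5/13
  3 purple: C(4,3)C(3,0)/C(7,3) = 4/35; then P = 6/13
P(purple from Urn II) = 33/91 ≈ 0.3626.

33/91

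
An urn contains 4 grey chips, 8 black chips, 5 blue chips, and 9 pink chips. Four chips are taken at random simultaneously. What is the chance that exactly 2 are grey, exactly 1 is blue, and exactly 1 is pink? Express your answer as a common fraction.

27/1495

Unordered draws without replacement: count favorable combinations over C(26,4).
Favorable = C(4,2) · C(8,0) · C(5,1) · C(9,1) = 270; total = C(26,4) = 14950.
P = 270/14950 = 27/1495 ≈ 0.0181.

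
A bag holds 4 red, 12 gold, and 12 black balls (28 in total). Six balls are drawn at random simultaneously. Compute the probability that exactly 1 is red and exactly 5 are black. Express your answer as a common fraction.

Unordered draws without replacement: count favorable combinations over C(28,6).
Favorable = C(4,1) · C(12,0) · C(12,5) = 3168; total = C(28,6) = 376740.
P = 3168/376740 = 88/10465 ≈ 0.0084.

88/10465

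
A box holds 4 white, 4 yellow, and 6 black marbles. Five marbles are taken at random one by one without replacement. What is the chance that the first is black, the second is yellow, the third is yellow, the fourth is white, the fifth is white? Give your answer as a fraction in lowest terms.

18/5005

Multiply the conditional probability of each draw in order, without replacement, so each draw removes one from its color and from the total.
P = (6/14) · (4/13) · (3/12) · (4/11) · (3/10) = 18/5005 ≈ 0.0036.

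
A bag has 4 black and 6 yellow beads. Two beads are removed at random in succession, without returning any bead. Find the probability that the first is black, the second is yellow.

Multiply the conditional probability of each draw in order, without replacement, so each draw removes one from its color and from the total.
P = (4/10) · (6/9) = 4/15 ≈ 0.2667.

4/15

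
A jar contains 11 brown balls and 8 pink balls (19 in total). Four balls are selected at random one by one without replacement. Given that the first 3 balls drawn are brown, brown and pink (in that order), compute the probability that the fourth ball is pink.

After removing 2 brown, 1 pink, the jar has 7 pink out of 16 remaining.
P(fourth is pink | given) = 7/16 ≈ 0.4375.

7/16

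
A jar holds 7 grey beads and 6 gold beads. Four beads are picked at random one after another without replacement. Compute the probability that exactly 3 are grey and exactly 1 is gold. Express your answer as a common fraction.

Unordered draws without replacement: count favorable combinations over C(13,4).
Favorable = C(7,3) · C(6,1) = 210; total = C(13,4) = 715.
P = 210/715 = 42/143 ≈ 0.2937.

42/143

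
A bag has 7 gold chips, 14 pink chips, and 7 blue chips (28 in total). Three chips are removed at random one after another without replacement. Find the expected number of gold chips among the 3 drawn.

3/4

By linearity of expectation, E[X] = Σ P(draw i is gold); by symmetry each draw (even without replacement) has P(gold) = 7/28.
E[X] = 3 · 7/28 = 3/4 ≈ 0.7500.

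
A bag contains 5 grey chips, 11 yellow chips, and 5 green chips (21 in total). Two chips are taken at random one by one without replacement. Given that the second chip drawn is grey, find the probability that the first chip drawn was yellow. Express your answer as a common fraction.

P(first=yellow and the second chip drawn is grey) = (11/21)·(5/20) = 11/84.
P(the second chip drawn is grey) = Σ over first color = 1/21 + 11/84 + 5/84 = 5/21.
By Bayes, P(first=yellow | the second chip drawn is grey) = 11/84 / 5/21 = 11/20 ≈ 0.5500.

11/20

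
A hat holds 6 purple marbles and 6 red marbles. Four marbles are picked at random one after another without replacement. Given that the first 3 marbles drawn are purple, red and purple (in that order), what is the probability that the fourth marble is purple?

After removing 2 purple, 1 red, the hat has 4 purple out of 9 remaining.
P(fourth is purple | given) = 4/9 ≈ 0.4444.

4/9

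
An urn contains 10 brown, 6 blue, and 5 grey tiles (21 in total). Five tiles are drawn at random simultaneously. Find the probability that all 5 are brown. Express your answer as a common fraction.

Unordered draws without replacement: count favorable combinations over C(21,5).
Favorable = C(10,5) · C(6,0) · C(5,0) = 252; total = C(21,5) = 20349.
P = 252/20349 = 4/323 ≈ 0.0124.

4/323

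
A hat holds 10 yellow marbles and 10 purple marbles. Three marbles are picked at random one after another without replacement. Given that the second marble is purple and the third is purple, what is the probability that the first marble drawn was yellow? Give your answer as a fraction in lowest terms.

5/9

P(first=yellow and the second marble is purple and the third is purple) = (10/20)·(10/19)·(9/18) = 5/38.
P(E) = Σ over first color = 5/38 + 2/19 = 9/38.
By Bayes, P(first=yellow | E) = 5/38 / 9/38 = 5/9 ≈ 0.5556.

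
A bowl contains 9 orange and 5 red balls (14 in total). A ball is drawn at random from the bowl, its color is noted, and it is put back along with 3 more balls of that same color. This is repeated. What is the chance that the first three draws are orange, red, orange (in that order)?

Track the composition after each reinforcement of +3.
P = (9/14) · (5/17) · (12/20) = 27/238 ≈ 0.1134.

27/238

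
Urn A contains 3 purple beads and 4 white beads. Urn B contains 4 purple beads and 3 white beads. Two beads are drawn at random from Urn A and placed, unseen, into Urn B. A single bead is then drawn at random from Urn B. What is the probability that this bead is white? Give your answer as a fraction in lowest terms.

Condition on how many of the transferred beads are white (from Urn A: 4 white of 7; then Urn B has 9 total).
  0 white: C(4,0)C(3,2)/C(7,2) = 1/7; then P = 3/9
  1 white: C(4,1)C(3,1)/C(7,2) = 4/7; then P = 4/9
  2 white: C(4,2)C(3,0)/C(7,2) = 2/7; then P = 5/9
P(white from Urn B) = 29/63 ≈ 0.4603.

29/63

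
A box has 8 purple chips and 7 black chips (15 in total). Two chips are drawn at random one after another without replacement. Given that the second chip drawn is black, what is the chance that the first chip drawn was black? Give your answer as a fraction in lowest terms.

3/7

P(first=black and the second chip drawn is black) = (7/15)·(6/14) = 1/5.
P(the second chip drawn is black) = Σ over first color = 4/15 + 1/5 = 7/15.
By Bayes, P(first=black | the second chip drawn is black) = 1/5 / 7/15 = 3/7 ≈ 0.4286.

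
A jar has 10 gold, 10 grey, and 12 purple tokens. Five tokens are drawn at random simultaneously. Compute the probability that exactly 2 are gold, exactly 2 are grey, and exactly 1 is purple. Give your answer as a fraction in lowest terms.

6075/50344

Unordered draws without replacement: count favorable combinations over C(32,5).
Favorable = C(10,2) · C(10,2) · C(12,1) = 24300; total = C(32,5) = 201376.
P = 24300/201376 = 6075/50344 ≈ 0.1207.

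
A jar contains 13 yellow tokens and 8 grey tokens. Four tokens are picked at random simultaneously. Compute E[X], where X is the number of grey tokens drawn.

By linearity of expectation, E[X] = Σ P(draw i is grey); by symmetry each draw (even without replacement) has P(grey) = 8/21.
E[X] = 4 · 8/21 = 32/21 ≈ 1.5238.

32/21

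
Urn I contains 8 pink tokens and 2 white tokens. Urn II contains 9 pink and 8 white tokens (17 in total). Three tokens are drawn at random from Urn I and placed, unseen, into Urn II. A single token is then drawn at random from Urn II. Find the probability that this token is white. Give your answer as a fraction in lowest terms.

Condition on how many of the transferred tokens are white (from Urn I: 2 white of 10; then Urn II has 20 total).
  0 white: C(2,0)C(8,3)/C(10,3) = 7/15; then P = 8/20
  1 white: C(2,1)C(8,2)/C(10,3) = 7/15; then P = 9/20
  2 white: C(2,2)C(8,1)/C(10,3) = 1/15; then P = 10/20
P(white from Urn II) = 43/100 ≈ 0.4300.

43/100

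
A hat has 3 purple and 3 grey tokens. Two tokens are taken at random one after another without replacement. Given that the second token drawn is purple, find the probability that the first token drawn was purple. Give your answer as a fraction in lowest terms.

P(first=purple and the second token drawn is purple) = (3/6)·(2/5) = 1/5.
P(the second token drawn is purple) = Σ over first color = 1/5 + 3/10 = 1/2.
By Bayes, P(first=purple | the second token drawn is purple) = 1/5 / 1/2 = 2/5 ≈ 0.4000.

2/5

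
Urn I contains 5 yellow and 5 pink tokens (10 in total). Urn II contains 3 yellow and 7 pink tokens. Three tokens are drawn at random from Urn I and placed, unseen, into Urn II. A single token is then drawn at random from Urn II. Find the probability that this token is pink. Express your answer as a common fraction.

Condition on how many of the transferred tokens are pink (from Urn I: 5 pink of 10; then Urn II has 13 total).
  0 pink: C(5,0)C(5,3)/C(10,3) = 1/12; then P = 7/13
  1 pink: C(5,1)C(5,2)/C(10,3) = 5/12; then P = 8/13
  2 pink: C(5,2)C(5,1)/C(10,3) = 5/12; then P = 9/13
  3 pink: C(5,3)C(5,0)/C(10,3) = 1/12; then P = 10/13
P(pink from Urn II) = 17/26 ≈ 0.6538.

17/26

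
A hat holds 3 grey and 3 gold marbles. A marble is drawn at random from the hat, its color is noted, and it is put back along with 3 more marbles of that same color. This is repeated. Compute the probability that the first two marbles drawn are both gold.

1/3

After a gold draw the hat holds 6 gold out of 9.
P = (3/6)·(6/9) = 1/3 ≈ 0.3333.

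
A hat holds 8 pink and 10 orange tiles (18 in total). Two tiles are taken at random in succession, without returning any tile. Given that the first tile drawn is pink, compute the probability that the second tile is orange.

10/17

After removing 1 pink, the hat has 10 orange out of 17 remaining.
P(second is orange | given) = 10/17 ≈ 0.5882.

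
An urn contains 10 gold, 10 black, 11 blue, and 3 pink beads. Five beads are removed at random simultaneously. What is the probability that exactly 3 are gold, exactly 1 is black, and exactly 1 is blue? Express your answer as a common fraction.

25/527

Unordered draws without replacement: count favorable combinations over C(34,5).
Favorable = C(10,3) · C(10,1) · C(11,1) · C(3,0) = 13200; total = C(34,5) = 278256.
P = 13200/278256 = 25/527 ≈ 0.0474.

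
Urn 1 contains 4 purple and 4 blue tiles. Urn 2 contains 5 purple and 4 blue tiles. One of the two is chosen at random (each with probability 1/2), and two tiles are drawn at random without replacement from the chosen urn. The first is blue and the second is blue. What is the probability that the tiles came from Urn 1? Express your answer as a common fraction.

P(E | Urn 1) = 3/14; P(E | Urn 2) = 1/6.
P(E) = 1/2·3/14 + 1/2·1/6 = 4/21.
By Bayes' rule, P(Urn 1 | E) = 3/28 / 4/21 = 9/16 ≈ 0.5625.

9/16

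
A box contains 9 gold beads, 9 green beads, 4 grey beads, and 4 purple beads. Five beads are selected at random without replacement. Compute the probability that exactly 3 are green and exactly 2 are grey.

Unordered draws without replacement: count favorable combinations over C(26,5).
Favorable = C(9,0) · C(9,3) · C(4,2) · C(4,0) = 504; total = C(26,5) = 65780.
P = 504/65780 = 126/16445 ≈ 0.0077.

126/16445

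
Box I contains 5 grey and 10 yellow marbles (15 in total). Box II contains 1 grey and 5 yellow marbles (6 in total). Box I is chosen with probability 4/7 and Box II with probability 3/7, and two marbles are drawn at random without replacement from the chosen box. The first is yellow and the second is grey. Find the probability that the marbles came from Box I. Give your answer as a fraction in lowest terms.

P(E | Box I) = 5/21; P(E | Box II) = 1/6.
P(E) = 4/7·5/21 + 3/7·1/6 = 61/294.
By Bayes' rule, P(Box I | E) = 20/147 / 61/294 = 40/61 ≈ 0.6557.

40/61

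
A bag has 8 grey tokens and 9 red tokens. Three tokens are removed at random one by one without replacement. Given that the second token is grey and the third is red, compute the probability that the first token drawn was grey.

P(first=grey and the second token is grey and the third is red) = (8/17)·(7/16)·(9/15) = 21/170.
P(E) = Σ over first color = 21/170 + 12/85 = 9/34.
By Bayes, P(first=grey | E) = 21/170 / 9/34 = 7/15 ≈ 0.4667.

7/15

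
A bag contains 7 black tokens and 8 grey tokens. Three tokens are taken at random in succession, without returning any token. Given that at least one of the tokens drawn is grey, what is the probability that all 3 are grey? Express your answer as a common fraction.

2/15

P(all 3 grey) = C(8,3)/C(15,3) = 8/65; P(at least one grey) = 1 − C(7,3)/C(15,3) = 12/13.
Since 'all 3 grey' ⊆ 'at least one grey', P(all 3 | at least one) = 8/65 / 12/13 = 2/15 ≈ 0.1333.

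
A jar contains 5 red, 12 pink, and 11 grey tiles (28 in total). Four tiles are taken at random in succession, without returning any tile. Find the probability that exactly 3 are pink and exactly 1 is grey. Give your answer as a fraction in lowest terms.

Unordered draws without replacement: count favorable combinations over C(28,4).
Favorable = C(5,0) · C(12,3) · C(11,1) = 2420; total = C(28,4) = 20475.
P = 2420/20475 = 484/4095 ≈ 0.1182.

484/4095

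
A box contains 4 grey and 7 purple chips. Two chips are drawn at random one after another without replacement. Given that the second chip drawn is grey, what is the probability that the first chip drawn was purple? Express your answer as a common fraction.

P(first=purple and the second chip drawn is grey) = (7/11)·(4/10) = 14/55.
P(the second chip drawn is grey) = Σ over first color = 6/55 + 14/55 = 4/11.
By Bayes, P(first=purple | the second chip drawn is grey) = 14/55 / 4/11 = 7/10 ≈ 0.7000.

7/10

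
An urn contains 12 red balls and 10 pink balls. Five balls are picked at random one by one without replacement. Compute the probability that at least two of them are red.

Sum the hypergeometric tail for j = 2,…,5 red balls.
Favorable = C(12,2)·C(10,3) + C(12,3)·C(10,2) + C(12,4)·C(10,1) + C(12,5)·C(10,0) = 23562; total = C(22,5) = 26334.
P = 23562/26334 = 17/19 ≈ 0.8947.

17/19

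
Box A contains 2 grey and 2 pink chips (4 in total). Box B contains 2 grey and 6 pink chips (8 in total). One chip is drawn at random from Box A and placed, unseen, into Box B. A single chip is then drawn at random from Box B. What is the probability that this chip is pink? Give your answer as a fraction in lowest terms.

Condition on how many of the transferred chips are pink (from Box A: 2 pink of 4; then Box B has 9 total).
  0 pink: C(2,0)C(2,1)/C(4,1) = 1/2; then P = 6/9
  1 pink: C(2,1)C(2,0)/C(4,1) = 1/2; then P = 7/9
P(pink from Box B) = 13/18 ≈ 0.7222.

13/18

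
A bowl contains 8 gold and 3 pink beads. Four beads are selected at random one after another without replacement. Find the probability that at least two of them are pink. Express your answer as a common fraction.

46/165

Sum the hypergeometric tail for j = 2,…,3 pink beads.
Favorable = C(3,2)·C(8,2) + C(3,3)·C(8,1) = 92; total = C(11,4) = 330.
P = 92/330 = 46/165 ≈ 0.2788.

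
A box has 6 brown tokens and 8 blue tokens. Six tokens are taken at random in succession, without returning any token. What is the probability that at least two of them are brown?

29/33

Sum the hypergeometric tail for j = 2,…,6 brown tokens.
Favorable = C(6,2)·C(8,4) + C(6,3)·C(8,3) + C(6,4)·C(8,2) + C(6,5)·C(8,1) + C(6,6)·C(8,0) = 2639; total = C(14,6) = 3003.
P = 2639/3003 = 29/33 ≈ 0.8788.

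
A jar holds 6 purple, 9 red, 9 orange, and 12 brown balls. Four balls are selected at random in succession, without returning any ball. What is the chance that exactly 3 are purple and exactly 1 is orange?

Unordered draws without replacement: count favorable combinations over C(36,4).
Favorable = C(6,3) · C(9,0) · C(9,1) · C(12,0) = 180; total = C(36,4) = 58905.
P = 180/58905 = 4/1309 ≈ 0.0031.

4/1309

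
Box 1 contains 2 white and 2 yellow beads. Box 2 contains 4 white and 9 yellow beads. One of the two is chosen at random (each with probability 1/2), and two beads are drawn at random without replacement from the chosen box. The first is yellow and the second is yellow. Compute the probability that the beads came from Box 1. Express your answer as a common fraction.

13/49

P(E | Box 1) = 1/6; P(E | Box 2) = 6/13.
P(E) = 1/2·1/6 + 1/2·6/13 = 49/156.
By Bayes' rule, P(Box 1 | E) = 1/12 / 49/156 = 13/49 ≈ 0.2653.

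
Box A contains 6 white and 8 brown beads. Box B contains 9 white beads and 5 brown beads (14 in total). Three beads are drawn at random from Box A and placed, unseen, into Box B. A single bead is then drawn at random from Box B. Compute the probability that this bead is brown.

Condition on how many of the transferred beads are brown (from Box A: 8 brown of 14; then Box B has 17 total).
  0 brown: C(8,0)C(6,3)/C(14,3) = 5/91; then P = 5/17
  1 brown: C(8,1)C(6,2)/C(14,3) = 30/91; then P = 6/17
  2 brown: C(8,2)C(6,1)/C(14,3) = 6/13; then P = 7/17
  3 brown: C(8,3)C(6,0)/C(14,3) = 2/13; then P = 8/17
P(brown from Box B) = 47/119 ≈ 0.3950.

47/119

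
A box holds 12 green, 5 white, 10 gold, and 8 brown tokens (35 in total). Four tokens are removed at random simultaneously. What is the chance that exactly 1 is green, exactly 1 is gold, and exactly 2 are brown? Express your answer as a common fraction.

Unordered draws without replacement: count favorable combinations over C(35,4).
Favorable = C(12,1) · C(5,0) · C(10,1) · C(8,2) = 3360; total = C(35,4) = 52360.
P = 3360/52360 = 12/187 ≈ 0.0642.

12/187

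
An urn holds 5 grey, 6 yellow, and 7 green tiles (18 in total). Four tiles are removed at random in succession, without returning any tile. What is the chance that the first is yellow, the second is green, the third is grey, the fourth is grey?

7/612

Multiply the conditional probability of each draw in order, without replacement, so each draw removes one from its color and from the total.
P = (6/18) · (7/17) · (5/16) · (4/15) = 7/612 ≈ 0.0114.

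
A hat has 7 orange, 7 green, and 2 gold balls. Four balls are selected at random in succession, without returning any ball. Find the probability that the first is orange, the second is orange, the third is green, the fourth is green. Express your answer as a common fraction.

21/520

Multiply the conditional probability of each draw in order, without replacement, so each draw removes one from its color and from the total.
P = (7/16) · (6/15) · (7/14) · (6/13) = 21/520 ≈ 0.0404.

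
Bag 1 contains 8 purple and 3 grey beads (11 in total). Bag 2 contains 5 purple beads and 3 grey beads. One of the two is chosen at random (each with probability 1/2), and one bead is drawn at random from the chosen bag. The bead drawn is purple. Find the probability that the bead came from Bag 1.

P(purple | Bag 1) = 8/11; P(purple | Bag 2) = 5/8.
P(purple) = 1/2·8/11 + 1/2·5/8 = 119/176.
By Bayes' rule, P(Bag 1 | purple) = 4/11 / 119/176 = 64/119 ≈ 0.5378.

64/119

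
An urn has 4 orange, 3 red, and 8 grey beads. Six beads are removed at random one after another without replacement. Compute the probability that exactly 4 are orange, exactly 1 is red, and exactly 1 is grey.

Unordered draws without replacement: count favorable combinations over C(15,6).
Favorable = C(4,4) · C(3,1) · C(8,1) = 24; total = C(15,6) = 5005.
P = 24/5005 = 24/5005 ≈ 0.0048.

24/5005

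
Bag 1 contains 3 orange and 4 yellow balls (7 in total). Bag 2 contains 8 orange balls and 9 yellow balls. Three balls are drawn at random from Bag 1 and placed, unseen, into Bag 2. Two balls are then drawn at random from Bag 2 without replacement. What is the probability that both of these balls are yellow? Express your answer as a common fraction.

183/665

Condition on how many of the transferred balls are yellow (from Bag 1: 4 yellow of 7; then Bag 2 has 20 total).
  0 yellow: C(4,0)C(3,3)/C(7,3) = 1/35; then P = C(9,2)/C(20,2) = 18/95
  1 yellow: C(4,1)C(3,2)/C(7,3) = 12/35; then P = C(10,2)/C(20,2) = 9/38
  2 yellow: C(4,2)C(3,1)/C(7,3) = 18/35; then P = C(11,2)/C(20,2) = 11/38
  3 yellow: C(4,3)C(3,0)/C(7,3) = 4/35; then P = C(12,2)/C(20,2) = 33/95
P(both yellow) = 183/665 ≈ 0.2752.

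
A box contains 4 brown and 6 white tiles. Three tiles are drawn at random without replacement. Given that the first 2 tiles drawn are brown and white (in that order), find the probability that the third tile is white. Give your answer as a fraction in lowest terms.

After removing 1 brown, 1 white, the box has 5 white out of 8 remaining.
P(third is white | given) = 5/8 ≈ 0.6250.

5/8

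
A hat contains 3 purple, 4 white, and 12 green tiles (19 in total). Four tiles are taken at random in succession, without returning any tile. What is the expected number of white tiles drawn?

16/19

By linearity of expectation, E[X] = Σ P(draw i is white); by symmetry each draw (even without replacement) has P(white) = 4/19.
E[X] = 4 · 4/19 = 16/19 ≈ 0.8421.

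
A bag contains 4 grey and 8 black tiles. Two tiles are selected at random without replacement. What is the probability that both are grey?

Unordered draws without replacement: count favorable combinations over C(12,2).
Favorable = C(4,2) · C(8,0) = 6; total = C(12,2) = 66.
P = 6/66 = 1/11 ≈ 0.0909.

1/11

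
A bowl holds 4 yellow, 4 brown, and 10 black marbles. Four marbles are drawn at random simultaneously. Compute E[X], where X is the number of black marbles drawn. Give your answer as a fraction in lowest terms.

20/9

By linearity of expectation, E[X] = Σ P(draw i is black); by symmetry each draw (even without replacement) has P(black) = 10/18.
E[X] = 4 · 10/18 = 20/9 ≈ 2.2222.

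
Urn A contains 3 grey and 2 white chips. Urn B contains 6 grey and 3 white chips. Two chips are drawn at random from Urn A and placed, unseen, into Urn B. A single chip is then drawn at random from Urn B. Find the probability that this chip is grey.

36/55

Condition on how many of the transferred chips are grey (from Urn A: 3 grey of 5; then Urn B has 11 total).
  0 grey: C(3,0)C(2,2)/C(5,2) = 1/10; then P = 6/11
  1 grey: C(3,1)C(2,1)/C(5,2) = 3/5; then P = 7/11
  2 grey: C(3,2)C(2,0)/C(5,2) = 3/10; then P = 8/11
P(grey from Urn B) = 36/55 ≈ 0.6545.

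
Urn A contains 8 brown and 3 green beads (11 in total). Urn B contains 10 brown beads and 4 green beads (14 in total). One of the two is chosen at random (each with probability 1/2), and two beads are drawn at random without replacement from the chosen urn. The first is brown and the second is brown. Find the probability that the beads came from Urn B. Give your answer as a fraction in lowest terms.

2475/5023

P(E | Urn A) = 28/55; P(E | Urn B) = 45/91.
P(E) = 1/2·28/55 + 1/2·45/91 = 5023/10010.
By Bayes' rule, P(Urn B | E) = 45/182 / 5023/10010 = 2475/5023 ≈ 0.4927.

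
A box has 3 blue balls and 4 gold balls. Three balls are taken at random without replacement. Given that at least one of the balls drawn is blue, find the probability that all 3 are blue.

P(all 3 blue) = C(3,3)/C(7,3) = 1/35; P(at least one blue) = 1 − C(4,3)/C(7,3) = 31/35.
Since 'all 3 blue' ⊆ 'at least one blue', P(all 3 | at least one) = 1/35 / 31/35 = 1/31 ≈ 0.0323.

1/31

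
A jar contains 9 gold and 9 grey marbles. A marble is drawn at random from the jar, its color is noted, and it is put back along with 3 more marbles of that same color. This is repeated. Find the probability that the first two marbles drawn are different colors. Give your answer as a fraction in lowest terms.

3/7

Either gold then grey, or grey then gold; after the first draw the total is 21.
P = (9/18)·(9/21) + (9/18)·(9/21) = 3/7 ≈ 0.4286.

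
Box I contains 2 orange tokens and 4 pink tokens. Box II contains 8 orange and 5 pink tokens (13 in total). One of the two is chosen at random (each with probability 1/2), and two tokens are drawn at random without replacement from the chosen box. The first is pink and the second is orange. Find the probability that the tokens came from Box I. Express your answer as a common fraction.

26/51

P(E | Box I) = 4/15; P(E | Box II) = 10/39.
P(E) = 1/2·4/15 + 1/2·10/39 = 17/65.
By Bayes' rule, P(Box I | E) = 2/15 / 17/65 = 26/51 ≈ 0.5098.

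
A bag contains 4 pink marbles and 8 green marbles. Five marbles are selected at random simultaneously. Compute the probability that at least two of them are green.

Sum the hypergeometric tail for j = 2,…,5 green marbles.
Favorable = C(8,2)·C(4,3) + C(8,3)·C(4,2) + C(8,4)·C(4,1) + C(8,5)·C(4,0) = 784; total = C(12,5) = 792.
P = 784/792 = 98/99 ≈ 0.9899.

98/99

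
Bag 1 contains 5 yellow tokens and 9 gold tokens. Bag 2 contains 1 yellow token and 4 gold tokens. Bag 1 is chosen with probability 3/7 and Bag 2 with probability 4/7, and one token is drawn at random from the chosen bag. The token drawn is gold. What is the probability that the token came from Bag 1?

135/359

P(gold | Bag 1) = 9/14; P(gold | Bag 2) = 4/5.
P(gold) = 3/7·9/14 + 4/7·4/5 = 359/490.
By Bayes' rule, P(Bag 1 | gold) = 27/98 / 359/490 = 135/359 ≈ 0.3760.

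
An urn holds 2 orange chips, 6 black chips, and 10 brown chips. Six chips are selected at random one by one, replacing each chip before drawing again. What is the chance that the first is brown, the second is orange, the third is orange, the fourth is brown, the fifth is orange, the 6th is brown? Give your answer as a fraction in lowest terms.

125/531441

Multiply the conditional probability of each draw in order, with replacement (the composition resets each draw).
P = (10/18) · (2/18) · (2/18) · (10/18) · (2/18) · (10/18) = 125/531441 ≈ 0.0002.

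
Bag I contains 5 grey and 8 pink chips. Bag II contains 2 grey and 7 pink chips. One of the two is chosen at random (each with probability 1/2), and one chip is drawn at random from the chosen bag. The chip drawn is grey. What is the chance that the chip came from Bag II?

P(grey | Bag I) = 5/13; P(grey | Bag II) = 2/9.
P(grey) = 1/2·5/13 + 1/2·2/9 = 71/234.
By Bayes' rule, P(Bag II | grey) = 1/9 / 71/234 = 26/71 ≈ 0.3662.

26/71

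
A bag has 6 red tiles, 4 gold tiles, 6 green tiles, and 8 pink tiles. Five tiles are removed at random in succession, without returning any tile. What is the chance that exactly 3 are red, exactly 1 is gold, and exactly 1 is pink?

80/5313

Unordered draws without replacement: count favorable combinations over C(24,5).
Favorable = C(6,3) · C(4,1) · C(6,0) · C(8,1) = 640; total = C(24,5) = 42504.
P = 640/42504 = 80/5313 ≈ 0.0151.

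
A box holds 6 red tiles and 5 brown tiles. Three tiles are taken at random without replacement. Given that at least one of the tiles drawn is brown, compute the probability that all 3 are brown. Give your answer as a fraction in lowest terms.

2/29

P(all 3 brown) = C(5,3)/C(11,3) = 2/33; P(at least one brown) = 1 − C(6,3)/C(11,3) = 29/33.
Since 'all 3 brown' ⊆ 'at least one brown', P(all 3 | at least one) = 2/33 / 29/33 = 2/29 ≈ 0.0690.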